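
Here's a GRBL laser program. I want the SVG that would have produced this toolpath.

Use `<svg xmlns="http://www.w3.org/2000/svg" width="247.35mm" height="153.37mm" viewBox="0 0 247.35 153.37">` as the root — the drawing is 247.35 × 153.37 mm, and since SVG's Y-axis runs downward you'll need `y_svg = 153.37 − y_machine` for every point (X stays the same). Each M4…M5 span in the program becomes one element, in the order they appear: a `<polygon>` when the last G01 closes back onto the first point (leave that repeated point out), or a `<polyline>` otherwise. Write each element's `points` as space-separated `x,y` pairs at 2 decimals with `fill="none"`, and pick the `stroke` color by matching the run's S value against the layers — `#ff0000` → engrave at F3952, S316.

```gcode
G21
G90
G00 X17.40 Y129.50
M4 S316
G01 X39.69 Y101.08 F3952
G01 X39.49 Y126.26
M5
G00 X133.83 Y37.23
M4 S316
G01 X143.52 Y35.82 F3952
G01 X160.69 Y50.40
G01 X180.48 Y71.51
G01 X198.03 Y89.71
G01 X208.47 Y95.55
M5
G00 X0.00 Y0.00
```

<svg xmlns="http://www.w3.org/2000/svg" width="247.35mm" height="153.37mm" viewBox="0 0 247.35 153.37">
  <polyline points="17.40,23.87 39.69,52.29 39.49,27.11" fill="none" stroke="#ff0000"/>
  <polyline points="133.83,116.14 143.52,117.55 160.69,102.97 180.48,81.86 198.03,63.66 208.47,57.82" fill="none" stroke="#ff0000"/>
</svg>

Each laser-on run becomes one SVG element. Flip Y back into SVG space with y_svg = 153.37 − y_machine. Every run uses S316, so all elements get stroke `#ff0000` (engrave).

Run 1: The run is open, so emit a `<polyline>` with points (Y-flipped): 17.40,23.87 39.69,52.29 39.49,27.11.

Run 2: The run is open, so emit a `<polyline>` with points (Y-flipped): 133.83,116.14 143.52,117.55 160.69,102.97 180.48,81.86 198.03,63.66 208.47,57.82.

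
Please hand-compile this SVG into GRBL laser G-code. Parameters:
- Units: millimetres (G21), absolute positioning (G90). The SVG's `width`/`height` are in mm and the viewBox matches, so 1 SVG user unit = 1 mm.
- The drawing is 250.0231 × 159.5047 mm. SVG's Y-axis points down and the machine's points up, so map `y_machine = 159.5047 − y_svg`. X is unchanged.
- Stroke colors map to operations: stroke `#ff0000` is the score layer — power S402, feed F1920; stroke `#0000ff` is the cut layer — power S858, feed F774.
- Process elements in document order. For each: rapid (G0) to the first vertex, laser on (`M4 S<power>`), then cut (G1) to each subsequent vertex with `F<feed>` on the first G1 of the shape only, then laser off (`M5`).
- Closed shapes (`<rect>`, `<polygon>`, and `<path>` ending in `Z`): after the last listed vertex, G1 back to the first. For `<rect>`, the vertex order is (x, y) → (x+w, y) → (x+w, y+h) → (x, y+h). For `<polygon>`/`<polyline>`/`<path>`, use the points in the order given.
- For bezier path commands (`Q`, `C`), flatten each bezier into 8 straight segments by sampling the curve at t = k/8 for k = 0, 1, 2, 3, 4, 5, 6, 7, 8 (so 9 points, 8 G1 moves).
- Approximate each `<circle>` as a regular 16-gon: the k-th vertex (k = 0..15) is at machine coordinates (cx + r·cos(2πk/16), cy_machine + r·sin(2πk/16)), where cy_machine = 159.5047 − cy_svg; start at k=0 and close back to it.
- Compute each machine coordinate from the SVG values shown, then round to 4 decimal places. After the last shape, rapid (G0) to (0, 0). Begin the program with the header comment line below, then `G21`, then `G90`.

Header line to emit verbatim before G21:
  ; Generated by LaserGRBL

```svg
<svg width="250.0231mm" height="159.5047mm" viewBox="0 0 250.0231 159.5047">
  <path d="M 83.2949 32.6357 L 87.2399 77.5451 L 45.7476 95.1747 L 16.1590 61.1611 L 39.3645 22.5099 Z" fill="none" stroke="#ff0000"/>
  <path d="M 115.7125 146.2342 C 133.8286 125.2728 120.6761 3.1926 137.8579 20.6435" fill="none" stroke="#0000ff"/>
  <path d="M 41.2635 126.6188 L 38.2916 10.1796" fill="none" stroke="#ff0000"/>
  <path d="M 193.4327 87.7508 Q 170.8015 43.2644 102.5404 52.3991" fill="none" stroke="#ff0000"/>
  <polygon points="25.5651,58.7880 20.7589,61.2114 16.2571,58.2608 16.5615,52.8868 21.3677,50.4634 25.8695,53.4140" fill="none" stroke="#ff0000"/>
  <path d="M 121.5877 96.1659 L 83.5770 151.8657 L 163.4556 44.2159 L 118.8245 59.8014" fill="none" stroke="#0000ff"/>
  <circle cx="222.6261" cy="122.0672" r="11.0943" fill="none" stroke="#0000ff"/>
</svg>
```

; Generated by LaserGRBL
G21
G90
G0 X83.2949 Y126.8690
M4 S402
G1 X87.2399 Y81.9596 F1920
G1 X45.7476 Y64.3300
G1 X16.1590 Y98.3436
G1 X39.3645 Y136.9948
G1 X83.2949 Y126.8690
M5
G0 X115.7125 Y13.2705
M4 S858
G1 X121.1606 Y25.4009 F774
G1 X124.3993 Y44.1912
G1 X126.1503 Y66.8210
G1 X127.1356 Y90.4705
G1 X128.0771 Y112.3193
G1 X129.6967 Y129.5474
G1 X132.7163 Y139.3348
G1 X137.8579 Y138.8612
M5
G0 X41.2635 Y32.8859
M4 S402
G1 X38.2916 Y149.3251 F1920
M5
G0 X193.4327 Y71.7539
M4 S402
G1 X187.0619 Y82.0377 F1920
G1 X179.2652 Y90.6458
G1 X170.0426 Y97.5782
G1 X159.3940 Y102.8350
G1 X147.3195 Y106.4162
G1 X133.8191 Y108.3216
G1 X118.8927 Y108.5514
G1 X102.5404 Y107.1056
M5
G0 X25.5651 Y100.7167
M4 S402
G1 X20.7589 Y98.2933 F1920
G1 X16.2571 Y101.2439
G1 X16.5615 Y106.6179
G1 X21.3677 Y109.0413
G1 X25.8695 Y106.0907
G1 X25.5651 Y100.7167
M5
G0 X121.5877 Y63.3388
M4 S858
G1 X83.5770 Y7.6390 F774
G1 X163.4556 Y115.2888
G1 X118.8245 Y99.7033
M5
G0 X233.7204 Y37.4375
M4 S858
G1 X232.8759 Y41.6831 F774
G1 X230.4710 Y45.2824
G1 X226.8717 Y47.6873
G1 X222.6261 Y48.5318
G1 X218.3805 Y47.6873
G1 X214.7812 Y45.2824
G1 X212.3763 Y41.6831
G1 X211.5318 Y37.4375
G1 X212.3763 Y33.1919
G1 X214.7812 Y29.5926
G1 X218.3805 Y27.1877
G1 X222.6261 Y26.3432
G1 X226.8717 Y27.1877
G1 X230.4710 Y29.5926
G1 X232.8759 Y33.1919
G1 X233.7204 Y37.4375
M5
G0 X0.0000 Y0.0000

Since the viewBox matches the mm dimensions, user units are millimetres directly. The only transform is the Y-flip y_m = 159.5047 − y_svg.

Shape 1 is a regular polygon drawn with `<path>`. Its stroke #ff0000 means score at S402, F1920. After flipping Y the toolpath is (83.2949,126.8690) → (87.2399,81.9596) → (45.7476,64.3300) → (16.1590,98.3436) → (39.3645,136.9948) → (83.2949,126.8690), returning to the start.

Shape 2 is a cubic bezier drawn with `<path>`. Its stroke #0000ff means cut at S858, F774. After flipping Y the toolpath is (115.7125,13.2705) → (121.1606,25.4009) → (124.3993,44.1912) → (126.1503,66.8210) → (127.1356,90.4705) → (128.0771,112.3193) → (129.6967,129.5474) → (132.7163,139.3348) → (137.8579,138.8612).

Shape 3 is a line segment drawn with `<path>`. Its stroke #ff0000 means score at S402, F1920. After flipping Y the toolpath is (41.2635,32.8859) → (38.2916,149.3251).

Shape 4 is a quadratic bezier drawn with `<path>`. Its stroke #ff0000 means score at S402, F1920. After flipping Y the toolpath is (193.4327,71.7539) → (187.0619,82.0377) → (179.2652,90.6458) → (170.0426,97.5782) → (159.3940,102.8350) → (147.3195,106.4162) → (133.8191,108.3216) → (118.8927,108.5514) → (102.5404,107.1056).

Shape 5 is a regular polygon drawn with `<polygon>`. Its stroke #ff0000 means score at S402, F1920. After flipping Y the toolpath is (25.5651,100.7167) → (20.7589,98.2933) → (16.2571,101.2439) → (16.5615,106.6179) → (21.3677,109.0413) → (25.8695,106.0907) → (25.5651,100.7167), returning to the start.

Shape 6 is a open polyline drawn with `<path>`. Its stroke #0000ff means cut at S858, F774. After flipping Y the toolpath is (121.5877,63.3388) → (83.5770,7.6390) → (163.4556,115.2888) → (118.8245,99.7033).

Shape 7 is a circle drawn with `<circle>`. Its stroke #0000ff means cut at S858, F774. After flipping Y the toolpath is (233.7204,37.4375) → (232.8759,41.6831) → (230.4710,45.2824) → (226.8717,47.6873) → (222.6261,48.5318) → (218.3805,47.6873) → (214.7812,45.2824) → (212.3763,41.6831) → (211.5318,37.4375) → (212.3763,33.1919) → (214.7812,29.5926) → (218.3805,27.1877) → (222.6261,26.3432) → (226.8717,27.1877) → (230.4710,29.5926) → (232.8759,33.1919) → (233.7204,37.4375), returning to the start.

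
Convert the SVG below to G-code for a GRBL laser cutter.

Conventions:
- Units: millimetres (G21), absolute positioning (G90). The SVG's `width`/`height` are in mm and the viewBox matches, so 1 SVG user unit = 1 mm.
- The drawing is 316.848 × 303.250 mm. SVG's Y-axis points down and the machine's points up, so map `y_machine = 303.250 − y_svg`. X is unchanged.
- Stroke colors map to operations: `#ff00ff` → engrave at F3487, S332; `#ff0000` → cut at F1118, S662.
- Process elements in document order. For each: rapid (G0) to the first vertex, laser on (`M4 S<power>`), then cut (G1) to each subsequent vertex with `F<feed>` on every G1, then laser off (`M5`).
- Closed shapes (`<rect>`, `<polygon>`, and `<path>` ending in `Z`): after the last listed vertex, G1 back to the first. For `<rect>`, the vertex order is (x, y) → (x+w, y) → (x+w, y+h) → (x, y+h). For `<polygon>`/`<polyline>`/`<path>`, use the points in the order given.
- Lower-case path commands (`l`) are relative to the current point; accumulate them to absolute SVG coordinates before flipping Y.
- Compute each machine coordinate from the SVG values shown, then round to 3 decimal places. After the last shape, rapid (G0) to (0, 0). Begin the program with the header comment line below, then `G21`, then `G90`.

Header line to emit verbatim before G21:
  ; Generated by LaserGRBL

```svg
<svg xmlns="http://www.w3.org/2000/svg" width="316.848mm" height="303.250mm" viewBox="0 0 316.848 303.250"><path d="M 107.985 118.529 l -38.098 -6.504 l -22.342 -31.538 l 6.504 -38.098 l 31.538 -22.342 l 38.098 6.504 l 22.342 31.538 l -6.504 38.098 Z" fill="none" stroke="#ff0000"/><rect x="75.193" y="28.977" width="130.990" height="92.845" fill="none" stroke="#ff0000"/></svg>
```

; Generated by LaserGRBL
G21
G90
G0 X107.985 Y184.721
M4 S662
G1 X69.887 Y191.225 F1118
G1 X47.545 Y222.763 F1118
G1 X54.049 Y260.861 F1118
G1 X85.587 Y283.203 F1118
G1 X123.685 Y276.699 F1118
G1 X146.027 Y245.161 F1118
G1 X139.523 Y207.063 F1118
G1 X107.985 Y184.721 F1118
M5
G0 X75.193 Y274.273
M4 S662
G1 X206.183 Y274.273 F1118
G1 X206.183 Y181.428 F1118
G1 X75.193 Y181.428 F1118
G1 X75.193 Y274.273 F1118
M5
G0 X0.000 Y0.000

Since the viewBox matches the mm dimensions, user units are millimetres directly. The only transform is the Y-flip y_m = 303.250 − y_svg.

Shape 1 is a regular polygon drawn with `<path>`. Its stroke #ff0000 means cut at S662, F1118. After flipping Y the toolpath is (107.985,184.721) → (69.887,191.225) → (47.545,222.763) → (54.049,260.861) → (85.587,283.203) → (123.685,276.699) → (146.027,245.161) → (139.523,207.063) → (107.985,184.721), returning to the start.

Shape 2 is a rectangle drawn with `<rect>`. Its stroke #ff0000 means cut at S662, F1118. After flipping Y the toolpath is (75.193,274.273) → (206.183,274.273) → (206.183,181.428) → (75.193,181.428) → (75.193,274.273), returning to the start.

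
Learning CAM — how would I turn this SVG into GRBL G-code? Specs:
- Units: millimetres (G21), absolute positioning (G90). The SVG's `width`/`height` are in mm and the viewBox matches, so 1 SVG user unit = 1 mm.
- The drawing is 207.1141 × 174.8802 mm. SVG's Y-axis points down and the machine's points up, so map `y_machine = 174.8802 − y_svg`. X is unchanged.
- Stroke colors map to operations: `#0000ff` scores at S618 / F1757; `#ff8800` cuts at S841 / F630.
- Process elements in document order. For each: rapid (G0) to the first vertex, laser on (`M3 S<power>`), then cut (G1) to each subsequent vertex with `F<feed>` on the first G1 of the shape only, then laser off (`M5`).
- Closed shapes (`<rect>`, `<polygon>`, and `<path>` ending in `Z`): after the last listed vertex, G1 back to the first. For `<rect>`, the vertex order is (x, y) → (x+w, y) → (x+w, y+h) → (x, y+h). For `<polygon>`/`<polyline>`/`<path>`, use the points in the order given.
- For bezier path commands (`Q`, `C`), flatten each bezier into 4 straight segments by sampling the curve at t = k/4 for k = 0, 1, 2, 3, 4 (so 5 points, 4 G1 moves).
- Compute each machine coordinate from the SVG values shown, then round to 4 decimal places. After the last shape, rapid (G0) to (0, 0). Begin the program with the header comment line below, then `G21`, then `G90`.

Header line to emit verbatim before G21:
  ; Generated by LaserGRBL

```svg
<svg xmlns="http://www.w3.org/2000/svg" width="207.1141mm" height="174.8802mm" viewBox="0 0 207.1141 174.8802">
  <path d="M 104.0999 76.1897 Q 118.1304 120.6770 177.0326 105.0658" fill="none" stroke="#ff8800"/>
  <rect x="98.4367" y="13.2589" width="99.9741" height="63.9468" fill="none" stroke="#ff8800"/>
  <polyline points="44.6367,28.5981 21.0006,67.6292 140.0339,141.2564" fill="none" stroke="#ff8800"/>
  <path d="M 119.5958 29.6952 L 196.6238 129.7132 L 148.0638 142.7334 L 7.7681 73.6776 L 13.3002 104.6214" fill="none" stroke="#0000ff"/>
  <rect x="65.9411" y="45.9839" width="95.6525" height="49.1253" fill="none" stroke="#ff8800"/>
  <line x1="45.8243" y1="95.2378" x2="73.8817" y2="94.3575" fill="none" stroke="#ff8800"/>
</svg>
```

Since the viewBox matches the mm dimensions, user units are millimetres directly. The only transform is the Y-flip y_m = 174.8802 − y_svg.

Shape 1 is a quadratic bezier drawn with `<path>`. Its stroke #ff8800 means cut at S841, F630. After flipping Y the toolpath is (104.0999,98.6905) → (113.9196,80.2030) → (129.3483,69.2278) → (150.3860,65.7650) → (177.0326,69.8144).

Shape 2 is a rectangle drawn with `<rect>`. Its stroke #ff8800 means cut at S841, F630. After flipping Y the toolpath is (98.4367,161.6213) → (198.4108,161.6213) → (198.4108,97.6745) → (98.4367,97.6745) → (98.4367,161.6213), returning to the start.

Shape 3 is a open polyline drawn with `<polyline>`. Its stroke #ff8800 means cut at S841, F630. After flipping Y the toolpath is (44.6367,146.2821) → (21.0006,107.2510) → (140.0339,33.6238).

Shape 4 is a open polyline drawn with `<path>`. Its stroke #0000ff means score at S618, F1757. After flipping Y the toolpath is (119.5958,145.1850) → (196.6238,45.1670) → (148.0638,32.1468) → (7.7681,101.2026) → (13.3002,70.2588).

Shape 5 is a rectangle drawn with `<rect>`. Its stroke #ff8800 means cut at S841, F630. After flipping Y the toolpath is (65.9411,128.8963) → (161.5936,128.8963) → (161.5936,79.7710) → (65.9411,79.7710) → (65.9411,128.8963), returning to the start.

Shape 6 is a line segment drawn with `<line>`. Its stroke #ff8800 means cut at S841, F630. After flipping Y the toolpath is (45.8243,79.6424) → (73.8817,80.5227).

; Generated by LaserGRBL
G21
G90
G0 X104.0999 Y98.6905
M3 S841
G1 X113.9196 Y80.2030 F630
G1 X129.3483 Y69.2278
G1 X150.3860 Y65.7650
G1 X177.0326 Y69.8144
M5
G0 X98.4367 Y161.6213
M3 S841
G1 X198.4108 Y161.6213 F630
G1 X198.4108 Y97.6745
G1 X98.4367 Y97.6745
G1 X98.4367 Y161.6213
M5
G0 X44.6367 Y146.2821
M3 S841
G1 X21.0006 Y107.2510 F630
G1 X140.0339 Y33.6238
M5
G0 X119.5958 Y145.1850
M3 S618
G1 X196.6238 Y45.1670 F1757
G1 X148.0638 Y32.1468
G1 X7.7681 Y101.2026
G1 X13.3002 Y70.2588
M5
G0 X65.9411 Y128.8963
M3 S841
G1 X161.5936 Y128.8963 F630
G1 X161.5936 Y79.7710
G1 X65.9411 Y79.7710
G1 X65.9411 Y128.8963
M5
G0 X45.8243 Y79.6424
M3 S841
G1 X73.8817 Y80.5227 F630
M5
G0 X0.0000 Y0.0000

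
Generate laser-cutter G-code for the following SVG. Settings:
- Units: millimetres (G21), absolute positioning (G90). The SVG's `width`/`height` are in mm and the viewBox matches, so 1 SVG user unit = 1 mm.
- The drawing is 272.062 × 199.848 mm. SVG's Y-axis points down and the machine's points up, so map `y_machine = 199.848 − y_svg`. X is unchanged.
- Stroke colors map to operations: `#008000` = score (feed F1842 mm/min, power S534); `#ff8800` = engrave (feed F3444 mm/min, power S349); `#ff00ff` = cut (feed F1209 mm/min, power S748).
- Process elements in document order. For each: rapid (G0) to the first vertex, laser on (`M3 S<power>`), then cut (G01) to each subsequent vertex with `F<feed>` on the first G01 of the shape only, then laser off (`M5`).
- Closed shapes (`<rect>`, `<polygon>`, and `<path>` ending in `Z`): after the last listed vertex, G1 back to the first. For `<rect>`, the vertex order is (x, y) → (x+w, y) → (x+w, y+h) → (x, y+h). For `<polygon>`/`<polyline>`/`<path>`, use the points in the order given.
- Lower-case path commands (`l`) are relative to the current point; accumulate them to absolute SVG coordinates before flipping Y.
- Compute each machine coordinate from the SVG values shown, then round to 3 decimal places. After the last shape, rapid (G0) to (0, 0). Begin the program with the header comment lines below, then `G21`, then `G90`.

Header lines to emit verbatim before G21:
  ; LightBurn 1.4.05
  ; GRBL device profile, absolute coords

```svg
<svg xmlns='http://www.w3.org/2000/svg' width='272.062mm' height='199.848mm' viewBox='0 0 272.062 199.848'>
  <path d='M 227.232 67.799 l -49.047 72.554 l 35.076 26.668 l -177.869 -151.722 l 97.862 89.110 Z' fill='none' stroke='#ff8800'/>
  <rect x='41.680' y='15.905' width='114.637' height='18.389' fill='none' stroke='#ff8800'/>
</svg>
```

viewBox `0 0 272.062 199.848` with mm width/height → 1 unit = 1 mm. Flip: y_m = 199.848 − y_svg.

**Shape 1** — `<path>` closed polygon, stroke `#ff8800` → engrave (S349, F3444). Machine vertices: (227.232,132.049) → (178.185,59.495) → (213.261,32.827) → (35.392,184.549) → (133.254,95.439) → (227.232,132.049). Closed: final G1 returns to the first vertex.

**Shape 2** — `<rect>` rectangle, stroke `#ff8800` → engrave (S349, F3444). Machine vertices: (41.680,183.943) → (156.317,183.943) → (156.317,165.554) → (41.680,165.554) → (41.680,183.943). Closed: final G1 returns to the first vertex.

; LightBurn 1.4.05
; GRBL device profile, absolute coords
G21
G90
G0 X227.232 Y132.049
M3 S349
G01 X178.185 Y59.495 F3444
G01 X213.261 Y32.827
G01 X35.392 Y184.549
G01 X133.254 Y95.439
G01 X227.232 Y132.049
M5
G0 X41.680 Y183.943
M3 S349
G01 X156.317 Y183.943 F3444
G01 X156.317 Y165.554
G01 X41.680 Y165.554
G01 X41.680 Y183.943
M5
G0 X0.000 Y0.000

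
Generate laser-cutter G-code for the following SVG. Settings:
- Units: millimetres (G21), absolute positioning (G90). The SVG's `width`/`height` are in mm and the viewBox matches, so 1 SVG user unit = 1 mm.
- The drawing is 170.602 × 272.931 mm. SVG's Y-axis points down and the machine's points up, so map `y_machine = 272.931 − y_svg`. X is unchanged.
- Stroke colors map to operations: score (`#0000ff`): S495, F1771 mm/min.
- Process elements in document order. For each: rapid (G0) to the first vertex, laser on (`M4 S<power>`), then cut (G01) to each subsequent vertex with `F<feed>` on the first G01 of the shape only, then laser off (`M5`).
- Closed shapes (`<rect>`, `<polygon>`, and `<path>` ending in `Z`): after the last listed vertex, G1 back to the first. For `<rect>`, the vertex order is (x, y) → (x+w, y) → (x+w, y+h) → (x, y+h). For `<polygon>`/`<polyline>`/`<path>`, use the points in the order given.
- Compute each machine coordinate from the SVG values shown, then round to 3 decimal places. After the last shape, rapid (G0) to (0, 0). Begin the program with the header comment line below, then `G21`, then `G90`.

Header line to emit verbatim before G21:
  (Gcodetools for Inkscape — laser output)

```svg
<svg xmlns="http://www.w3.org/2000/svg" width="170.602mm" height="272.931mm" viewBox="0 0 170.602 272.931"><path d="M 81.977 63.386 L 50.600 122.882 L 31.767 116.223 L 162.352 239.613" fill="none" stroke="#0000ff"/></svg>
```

(Gcodetools for Inkscape — laser output)
G21
G90
G0 X81.977 Y209.545
M4 S495
G01 X50.600 Y150.049 F1771
G01 X31.767 Y156.708
G01 X162.352 Y33.318
M5
G0 X0.000 Y0.000

viewBox `0 0 170.602 272.931` with mm width/height → 1 unit = 1 mm. Flip: y_m = 272.931 − y_svg.

**Shape 1** — `<path>` open polyline, stroke `#0000ff` → score (S495, F1771). Machine vertices: (81.977,209.545) → (50.600,150.049) → (31.767,156.708) → (162.352,33.318). Open path.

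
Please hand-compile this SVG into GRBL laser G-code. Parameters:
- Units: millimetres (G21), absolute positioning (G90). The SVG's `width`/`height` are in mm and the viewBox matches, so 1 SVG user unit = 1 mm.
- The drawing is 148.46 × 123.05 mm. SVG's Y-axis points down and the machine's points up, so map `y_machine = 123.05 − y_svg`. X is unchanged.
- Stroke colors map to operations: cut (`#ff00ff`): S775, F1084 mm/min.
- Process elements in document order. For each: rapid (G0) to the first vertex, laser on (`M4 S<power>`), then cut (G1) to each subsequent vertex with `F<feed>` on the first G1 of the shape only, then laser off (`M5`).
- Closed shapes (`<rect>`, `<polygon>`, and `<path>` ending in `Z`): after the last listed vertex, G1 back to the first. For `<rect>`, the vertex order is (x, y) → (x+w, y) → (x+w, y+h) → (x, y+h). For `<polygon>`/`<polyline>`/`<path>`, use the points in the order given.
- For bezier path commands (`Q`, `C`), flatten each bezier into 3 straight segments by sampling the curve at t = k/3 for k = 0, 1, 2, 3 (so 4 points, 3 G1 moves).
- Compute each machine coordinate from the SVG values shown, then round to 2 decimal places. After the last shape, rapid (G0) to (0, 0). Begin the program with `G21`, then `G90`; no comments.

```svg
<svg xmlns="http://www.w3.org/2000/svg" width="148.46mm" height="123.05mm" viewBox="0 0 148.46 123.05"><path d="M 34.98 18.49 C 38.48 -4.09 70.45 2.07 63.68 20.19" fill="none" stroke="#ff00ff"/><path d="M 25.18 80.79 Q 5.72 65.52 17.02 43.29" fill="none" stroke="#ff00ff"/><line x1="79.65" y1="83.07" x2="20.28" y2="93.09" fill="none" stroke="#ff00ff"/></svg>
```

viewBox `0 0 148.46 123.05` with mm width/height → 1 unit = 1 mm. Flip: y_m = 123.05 − y_svg.

**Shape 1** — `<path>` cubic bezier, stroke `#ff00ff` → cut (S775, F1084). Control points (SVG): P0=(34.98,18.49), P1=(38.48,-4.09), P2=(70.45,2.07), P3=(63.68,20.19); sampled at t=k/3. Machine vertices: (34.98,104.56) → (45.48,118.18) → (60.03,116.37) → (63.68,102.86). Open path.

**Shape 2** — `<path>` quadratic bezier, stroke `#ff00ff` → cut (S775, F1084). Control points (SVG): P0=(25.18,80.79), P1=(5.72,65.52), P2=(17.02,43.29); sampled at t=k/3. Machine vertices: (25.18,42.26) → (15.62,53.21) → (12.90,65.71) → (17.02,79.76). Open path.

**Shape 3** — `<line>` line segment, stroke `#ff00ff` → cut (S775, F1084). Machine vertices: (79.65,39.98) → (20.28,29.96). Open path.

G21
G90
G0 X34.98 Y104.56
M4 S775
G1 X45.48 Y118.18 F1084
G1 X60.03 Y116.37
G1 X63.68 Y102.86
M5
G0 X25.18 Y42.26
M4 S775
G1 X15.62 Y53.21 F1084
G1 X12.90 Y65.71
G1 X17.02 Y79.76
M5
G0 X79.65 Y39.98
M4 S775
G1 X20.28 Y29.96 F1084
M5
G0 X0.00 Y0.00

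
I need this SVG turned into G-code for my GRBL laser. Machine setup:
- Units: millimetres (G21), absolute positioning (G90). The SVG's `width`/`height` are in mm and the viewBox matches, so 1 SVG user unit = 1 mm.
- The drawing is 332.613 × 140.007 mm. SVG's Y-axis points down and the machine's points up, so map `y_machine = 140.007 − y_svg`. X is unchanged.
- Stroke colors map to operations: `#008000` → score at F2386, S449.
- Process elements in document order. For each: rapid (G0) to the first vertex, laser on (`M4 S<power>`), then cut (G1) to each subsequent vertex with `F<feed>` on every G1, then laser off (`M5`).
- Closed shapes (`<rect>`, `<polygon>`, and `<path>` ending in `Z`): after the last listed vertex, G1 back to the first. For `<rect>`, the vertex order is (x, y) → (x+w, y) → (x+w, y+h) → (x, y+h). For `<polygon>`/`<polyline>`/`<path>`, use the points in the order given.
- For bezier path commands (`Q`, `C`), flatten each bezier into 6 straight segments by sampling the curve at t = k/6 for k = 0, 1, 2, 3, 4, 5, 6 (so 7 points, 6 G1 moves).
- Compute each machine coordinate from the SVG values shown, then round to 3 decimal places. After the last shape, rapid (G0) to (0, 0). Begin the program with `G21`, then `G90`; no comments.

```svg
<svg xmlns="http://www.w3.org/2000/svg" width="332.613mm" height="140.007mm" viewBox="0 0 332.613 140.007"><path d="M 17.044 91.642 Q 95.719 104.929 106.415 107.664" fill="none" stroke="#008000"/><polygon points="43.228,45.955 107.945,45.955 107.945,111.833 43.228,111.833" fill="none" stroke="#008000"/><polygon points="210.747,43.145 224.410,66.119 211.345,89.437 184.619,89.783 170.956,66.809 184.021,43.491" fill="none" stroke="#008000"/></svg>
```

G21
G90
G0 X17.044 Y48.365
M4 S449
G1 X41.381 Y44.229 F2386
G1 X61.941 Y40.679 F2386
G1 X78.724 Y37.716 F2386
G1 X91.731 Y35.339 F2386
G1 X100.961 Y33.548 F2386
G1 X106.415 Y32.343 F2386
M5
G0 X43.228 Y94.052
M4 S449
G1 X107.945 Y94.052 F2386
G1 X107.945 Y28.174 F2386
G1 X43.228 Y28.174 F2386
G1 X43.228 Y94.052 F2386
M5
G0 X210.747 Y96.862
M4 S449
G1 X224.410 Y73.888 F2386
G1 X211.345 Y50.570 F2386
G1 X184.619 Y50.224 F2386
G1 X170.956 Y73.198 F2386
G1 X184.021 Y96.516 F2386
G1 X210.747 Y96.862 F2386
M5
G0 X0.000 Y0.000

viewBox `0 0 332.613 140.007` with mm width/height → 1 unit = 1 mm. Flip: y_m = 140.007 − y_svg.

**Shape 1** — `<path>` quadratic bezier, stroke `#008000` → score (S449, F2386). Control points (SVG): P0=(17.044,91.642), P1=(95.719,104.929), P2=(106.415,107.664); sampled at t=k/6. Machine vertices: (17.044,48.365) → (41.381,44.229) → (61.941,40.679) → (78.724,37.716) → (91.731,35.339) → (100.961,33.548) → (106.415,32.343). Open path.

**Shape 2** — `<polygon>` rectangle, stroke `#008000` → score (S449, F2386). Machine vertices: (43.228,94.052) → (107.945,94.052) → (107.945,28.174) → (43.228,28.174) → (43.228,94.052). Closed: final G1 returns to the first vertex.

**Shape 3** — `<polygon>` regular polygon, stroke `#008000` → score (S449, F2386). Machine vertices: (210.747,96.862) → (224.410,73.888) → (211.345,50.570) → (184.619,50.224) → (170.956,73.198) → (184.021,96.516) → (210.747,96.862). Closed: final G1 returns to the first vertex.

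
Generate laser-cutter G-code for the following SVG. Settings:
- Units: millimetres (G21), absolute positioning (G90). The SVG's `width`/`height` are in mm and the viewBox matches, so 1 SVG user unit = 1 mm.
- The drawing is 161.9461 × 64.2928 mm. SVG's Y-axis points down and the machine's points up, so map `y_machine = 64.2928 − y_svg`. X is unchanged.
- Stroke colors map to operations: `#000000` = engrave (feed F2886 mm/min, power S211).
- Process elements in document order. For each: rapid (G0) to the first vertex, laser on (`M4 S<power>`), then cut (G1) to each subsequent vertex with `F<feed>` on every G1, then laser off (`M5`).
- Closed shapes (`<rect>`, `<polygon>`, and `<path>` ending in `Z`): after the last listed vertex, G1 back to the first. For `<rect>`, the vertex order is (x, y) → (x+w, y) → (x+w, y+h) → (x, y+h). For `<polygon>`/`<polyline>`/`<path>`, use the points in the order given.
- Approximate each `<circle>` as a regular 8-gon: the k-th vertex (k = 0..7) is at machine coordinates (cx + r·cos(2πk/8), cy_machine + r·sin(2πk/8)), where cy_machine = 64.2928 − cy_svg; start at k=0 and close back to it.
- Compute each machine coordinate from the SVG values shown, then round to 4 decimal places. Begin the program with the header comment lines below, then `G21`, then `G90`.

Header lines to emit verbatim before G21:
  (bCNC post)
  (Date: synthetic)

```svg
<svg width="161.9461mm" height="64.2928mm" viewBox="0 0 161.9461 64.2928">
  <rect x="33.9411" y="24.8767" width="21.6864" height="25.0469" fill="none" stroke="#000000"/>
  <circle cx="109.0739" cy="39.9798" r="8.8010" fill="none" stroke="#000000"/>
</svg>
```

1 u = 1 mm; y_m = 64.2928 − y.

[1] `<rect>` rectangle, #000000→engrave S211 F2886: (33.9411,39.4161) → (55.6275,39.4161) → (55.6275,14.3692) → (33.9411,14.3692) → (33.9411,39.4161) (closed)

[2] `<circle>` circle, #000000→engrave S211 F2886: (117.8749,24.3130) → (115.2971,30.5362) → (109.0739,33.1140) → (102.8507,30.5362) → (100.2729,24.3130) → (102.8507,18.0898) → (109.0739,15.5120) → (115.2971,18.0898) → (117.8749,24.3130) (closed)

(bCNC post)
(Date: synthetic)
G21
G90
G0 X33.9411 Y39.4161
M4 S211
G1 X55.6275 Y39.4161 F2886
G1 X55.6275 Y14.3692 F2886
G1 X33.9411 Y14.3692 F2886
G1 X33.9411 Y39.4161 F2886
M5
G0 X117.8749 Y24.3130
M4 S211
G1 X115.2971 Y30.5362 F2886
G1 X109.0739 Y33.1140 F2886
G1 X102.8507 Y30.5362 F2886
G1 X100.2729 Y24.3130 F2886
G1 X102.8507 Y18.0898 F2886
G1 X109.0739 Y15.5120 F2886
G1 X115.2971 Y18.0898 F2886
G1 X117.8749 Y24.3130 F2886
M5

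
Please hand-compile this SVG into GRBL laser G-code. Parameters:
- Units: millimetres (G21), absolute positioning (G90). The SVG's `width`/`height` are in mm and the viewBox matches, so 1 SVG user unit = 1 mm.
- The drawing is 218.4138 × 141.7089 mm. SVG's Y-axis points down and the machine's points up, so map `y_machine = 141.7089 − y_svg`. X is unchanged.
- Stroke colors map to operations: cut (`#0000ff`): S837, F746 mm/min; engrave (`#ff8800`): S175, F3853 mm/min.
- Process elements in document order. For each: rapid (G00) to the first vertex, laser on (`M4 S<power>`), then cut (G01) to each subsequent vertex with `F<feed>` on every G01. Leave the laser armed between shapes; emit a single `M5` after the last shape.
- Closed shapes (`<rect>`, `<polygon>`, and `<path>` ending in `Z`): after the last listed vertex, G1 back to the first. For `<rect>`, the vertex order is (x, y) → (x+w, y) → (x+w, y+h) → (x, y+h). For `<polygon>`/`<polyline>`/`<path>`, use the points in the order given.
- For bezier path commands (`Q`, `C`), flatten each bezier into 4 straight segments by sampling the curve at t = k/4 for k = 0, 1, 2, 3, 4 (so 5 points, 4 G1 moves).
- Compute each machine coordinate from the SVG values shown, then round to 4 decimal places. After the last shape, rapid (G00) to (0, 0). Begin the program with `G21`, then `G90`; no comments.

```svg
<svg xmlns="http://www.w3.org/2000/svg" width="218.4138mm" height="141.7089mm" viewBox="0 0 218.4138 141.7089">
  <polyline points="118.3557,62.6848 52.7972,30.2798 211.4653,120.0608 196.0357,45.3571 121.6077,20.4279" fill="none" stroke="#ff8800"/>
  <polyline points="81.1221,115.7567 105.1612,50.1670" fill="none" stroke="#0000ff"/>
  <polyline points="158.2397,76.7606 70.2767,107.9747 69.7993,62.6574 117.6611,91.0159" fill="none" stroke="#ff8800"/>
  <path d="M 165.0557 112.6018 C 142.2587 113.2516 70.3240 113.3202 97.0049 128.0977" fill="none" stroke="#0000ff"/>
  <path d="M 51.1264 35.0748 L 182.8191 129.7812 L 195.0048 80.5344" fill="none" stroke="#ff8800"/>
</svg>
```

G21
G90
G00 X118.3557 Y79.0241
M4 S175
G01 X52.7972 Y111.4291 F3853
G01 X211.4653 Y21.6481 F3853
G01 X196.0357 Y96.3518 F3853
G01 X121.6077 Y121.2810 F3853
G00 X81.1221 Y25.9522
M4 S837
G01 X105.1612 Y91.5419 F746
G00 X158.2397 Y64.9483
M4 S175
G01 X70.2767 Y33.7342 F3853
G01 X69.7993 Y79.0515 F3853
G01 X117.6611 Y50.6930 F3853
G00 X165.0557 Y29.1071
M4 S837
G01 X141.0533 Y28.4898 F746
G01 X112.4761 Y26.6570 F746
G01 X93.1760 Y22.1753 F746
G01 X97.0049 Y13.6112 F746
G00 X51.1264 Y106.6341
M4 S175
G01 X182.8191 Y11.9277 F3853
G01 X195.0048 Y61.1745 F3853
M5
G00 X0.0000 Y0.0000

1 u = 1 mm; y_m = 141.7089 − y.

[1] `<polyline>` open polyline, #ff8800→engrave S175 F3853: (118.3557,79.0241) → (52.7972,111.4291) → (211.4653,21.6481) → (196.0357,96.3518) → (121.6077,121.2810)

[2] `<polyline>` line segment, #0000ff→cut S837 F746: (81.1221,25.9522) → (105.1612,91.5419)

[3] `<polyline>` open polyline, #ff8800→engrave S175 F3853: (158.2397,64.9483) → (70.2767,33.7342) → (69.7993,79.0515) → (117.6611,50.6930)

[4] `<path>` cubic bezier, #0000ff→cut S837 F746: (165.0557,29.1071) → (141.0533,28.4898) → (112.4761,26.6570) → (93.1760,22.1753) → (97.0049,13.6112)

[5] `<path>` open polyline, #ff8800→engrave S175 F3853: (51.1264,106.6341) → (182.8191,11.9277) → (195.0048,61.1745)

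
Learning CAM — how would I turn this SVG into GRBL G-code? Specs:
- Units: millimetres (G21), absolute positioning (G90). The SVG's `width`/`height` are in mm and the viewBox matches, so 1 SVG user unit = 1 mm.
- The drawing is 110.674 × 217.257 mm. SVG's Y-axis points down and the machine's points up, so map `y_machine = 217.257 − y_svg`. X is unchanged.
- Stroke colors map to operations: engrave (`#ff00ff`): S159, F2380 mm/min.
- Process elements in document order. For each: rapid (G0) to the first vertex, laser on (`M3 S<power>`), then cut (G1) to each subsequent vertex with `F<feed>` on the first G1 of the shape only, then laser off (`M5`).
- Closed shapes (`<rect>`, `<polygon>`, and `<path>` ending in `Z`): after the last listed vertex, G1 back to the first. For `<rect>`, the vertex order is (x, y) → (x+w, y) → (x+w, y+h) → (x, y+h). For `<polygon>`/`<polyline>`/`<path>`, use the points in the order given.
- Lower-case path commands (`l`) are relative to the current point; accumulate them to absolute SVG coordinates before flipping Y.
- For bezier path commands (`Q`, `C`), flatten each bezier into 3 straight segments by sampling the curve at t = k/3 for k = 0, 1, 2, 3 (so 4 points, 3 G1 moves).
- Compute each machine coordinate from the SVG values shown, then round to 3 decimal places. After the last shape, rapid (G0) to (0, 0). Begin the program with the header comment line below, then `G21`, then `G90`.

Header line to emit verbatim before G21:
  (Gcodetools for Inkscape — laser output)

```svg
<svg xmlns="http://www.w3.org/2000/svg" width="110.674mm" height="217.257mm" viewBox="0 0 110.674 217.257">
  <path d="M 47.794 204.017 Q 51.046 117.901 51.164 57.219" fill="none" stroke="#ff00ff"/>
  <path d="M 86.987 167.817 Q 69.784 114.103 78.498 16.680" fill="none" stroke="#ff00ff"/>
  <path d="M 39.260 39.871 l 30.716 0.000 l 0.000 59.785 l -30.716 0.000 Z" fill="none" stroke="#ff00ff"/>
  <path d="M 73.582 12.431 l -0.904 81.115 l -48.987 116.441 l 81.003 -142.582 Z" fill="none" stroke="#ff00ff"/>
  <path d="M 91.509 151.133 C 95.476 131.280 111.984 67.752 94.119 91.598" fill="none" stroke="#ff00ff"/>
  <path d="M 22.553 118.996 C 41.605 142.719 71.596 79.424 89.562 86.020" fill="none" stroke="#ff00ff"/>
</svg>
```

viewBox `0 0 110.674 217.257` with mm width/height → 1 unit = 1 mm. Flip: y_m = 217.257 − y_svg.

**Shape 1** — `<path>` quadratic bezier, stroke `#ff00ff` → engrave (S159, F2380). Control points (SVG): P0=(47.794,204.017), P1=(51.046,117.901), P2=(51.164,57.219); sampled at t=k/3. Machine vertices: (47.794,13.240) → (49.614,67.825) → (50.737,116.757) → (51.164,160.038). Open path.

**Shape 2** — `<path>` quadratic bezier, stroke `#ff00ff` → engrave (S159, F2380). Control points (SVG): P0=(86.987,167.817), P1=(69.784,114.103), P2=(78.498,16.680); sampled at t=k/3. Machine vertices: (86.987,49.440) → (78.398,90.106) → (75.568,140.485) → (78.498,200.577). Open path.

**Shape 3** — `<path>` rectangle, stroke `#ff00ff` → engrave (S159, F2380). Machine vertices: (39.260,177.386) → (69.976,177.386) → (69.976,117.601) → (39.260,117.601) → (39.260,177.386). Closed: final G1 returns to the first vertex.

**Shape 4** — `<path>` closed polygon, stroke `#ff00ff` → engrave (S159, F2380). Machine vertices: (73.582,204.826) → (72.678,123.711) → (23.691,7.270) → (104.694,149.852) → (73.582,204.826). Closed: final G1 returns to the first vertex.

**Shape 5** — `<path>` cubic bezier, stroke `#ff00ff` → engrave (S159, F2380). Control points (SVG): P0=(91.509,151.133), P1=(95.476,131.280), P2=(111.984,67.752), P3=(94.119,91.598); sampled at t=k/3. Machine vertices: (91.509,66.124) → (97.919,95.682) → (102.264,125.234) → (94.119,125.659). Open path.

**Shape 6** — `<path>` cubic bezier, stroke `#ff00ff` → engrave (S159, F2380). Control points (SVG): P0=(22.553,118.996), P1=(41.605,142.719), P2=(71.596,79.424), P3=(89.562,86.020); sampled at t=k/3. Machine vertices: (22.553,98.261) → (44.401,97.733) → (68.438,120.347) → (89.562,131.237). Open path.

(Gcodetools for Inkscape — laser output)
G21
G90
G0 X47.794 Y13.240
M3 S159
G1 X49.614 Y67.825 F2380
G1 X50.737 Y116.757
G1 X51.164 Y160.038
M5
G0 X86.987 Y49.440
M3 S159
G1 X78.398 Y90.106 F2380
G1 X75.568 Y140.485
G1 X78.498 Y200.577
M5
G0 X39.260 Y177.386
M3 S159
G1 X69.976 Y177.386 F2380
G1 X69.976 Y117.601
G1 X39.260 Y117.601
G1 X39.260 Y177.386
M5
G0 X73.582 Y204.826
M3 S159
G1 X72.678 Y123.711 F2380
G1 X23.691 Y7.270
G1 X104.694 Y149.852
G1 X73.582 Y204.826
M5
G0 X91.509 Y66.124
M3 S159
G1 X97.919 Y95.682 F2380
G1 X102.264 Y125.234
G1 X94.119 Y125.659
M5
G0 X22.553 Y98.261
M3 S159
G1 X44.401 Y97.733 F2380
G1 X68.438 Y120.347
G1 X89.562 Y131.237
M5
G0 X0.000 Y0.000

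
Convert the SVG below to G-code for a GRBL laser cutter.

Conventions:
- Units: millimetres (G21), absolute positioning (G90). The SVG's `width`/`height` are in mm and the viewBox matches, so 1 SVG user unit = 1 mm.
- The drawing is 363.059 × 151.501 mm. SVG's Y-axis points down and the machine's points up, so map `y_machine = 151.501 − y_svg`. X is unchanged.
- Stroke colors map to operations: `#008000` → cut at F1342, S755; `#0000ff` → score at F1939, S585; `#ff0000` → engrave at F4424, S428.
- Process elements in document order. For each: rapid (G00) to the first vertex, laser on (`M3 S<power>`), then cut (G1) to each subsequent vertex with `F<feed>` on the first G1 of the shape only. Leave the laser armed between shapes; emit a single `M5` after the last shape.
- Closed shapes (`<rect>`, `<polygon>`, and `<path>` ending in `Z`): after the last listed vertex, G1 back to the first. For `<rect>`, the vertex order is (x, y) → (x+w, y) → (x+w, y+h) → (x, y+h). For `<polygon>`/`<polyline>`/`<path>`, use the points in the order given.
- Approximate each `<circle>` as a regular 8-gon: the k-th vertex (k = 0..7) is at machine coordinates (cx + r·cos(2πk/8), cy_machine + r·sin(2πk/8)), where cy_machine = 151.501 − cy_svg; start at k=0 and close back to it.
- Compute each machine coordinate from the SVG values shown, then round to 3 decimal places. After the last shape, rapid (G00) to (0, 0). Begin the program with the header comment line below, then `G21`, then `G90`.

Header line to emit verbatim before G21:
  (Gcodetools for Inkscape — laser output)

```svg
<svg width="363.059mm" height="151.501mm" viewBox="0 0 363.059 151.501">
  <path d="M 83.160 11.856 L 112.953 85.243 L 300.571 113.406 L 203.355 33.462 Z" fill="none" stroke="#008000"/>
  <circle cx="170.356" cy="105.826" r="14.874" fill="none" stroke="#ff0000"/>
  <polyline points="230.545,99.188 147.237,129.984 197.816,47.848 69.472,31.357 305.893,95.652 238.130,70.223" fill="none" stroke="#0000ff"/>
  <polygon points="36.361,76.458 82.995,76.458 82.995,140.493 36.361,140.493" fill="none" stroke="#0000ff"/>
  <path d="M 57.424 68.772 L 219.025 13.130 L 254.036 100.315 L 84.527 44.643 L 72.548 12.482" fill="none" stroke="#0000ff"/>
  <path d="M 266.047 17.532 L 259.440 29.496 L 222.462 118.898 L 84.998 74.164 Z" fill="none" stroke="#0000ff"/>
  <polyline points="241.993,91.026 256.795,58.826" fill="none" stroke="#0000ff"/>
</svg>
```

viewBox `0 0 363.059 151.501` with mm width/height → 1 unit = 1 mm. Flip: y_m = 151.501 − y_svg.

**Shape 1** — `<path>` closed polygon, stroke `#008000` → cut (S755, F1342). Machine vertices: (83.160,139.645) → (112.953,66.258) → (300.571,38.095) → (203.355,118.039) → (83.160,139.645). Closed: final G1 returns to the first vertex.

**Shape 2** — `<circle>` circle, stroke `#ff0000` → engrave (S428, F4424). Machine vertices: (185.230,45.675) → (180.874,56.193) → (170.356,60.549) → (159.838,56.193) → (155.482,45.675) → (159.838,35.157) → (170.356,30.801) → (180.874,35.157) → (185.230,45.675). Closed: final G1 returns to the first vertex.

**Shape 3** — `<polyline>` open polyline, stroke `#0000ff` → score (S585, F1939). Machine vertices: (230.545,52.313) → (147.237,21.517) → (197.816,103.653) → (69.472,120.144) → (305.893,55.849) → (238.130,81.278). Open path.

**Shape 4** — `<polygon>` rectangle, stroke `#0000ff` → score (S585, F1939). Machine vertices: (36.361,75.043) → (82.995,75.043) → (82.995,11.008) → (36.361,11.008) → (36.361,75.043). Closed: final G1 returns to the first vertex.

**Shape 5** — `<path>` open polyline, stroke `#0000ff` → score (S585, F1939). Machine vertices: (57.424,82.729) → (219.025,138.371) → (254.036,51.186) → (84.527,106.858) → (72.548,139.019). Open path.

**Shape 6** — `<path>` closed polygon, stroke `#0000ff` → score (S585, F1939). Machine vertices: (266.047,133.969) → (259.440,122.005) → (222.462,32.603) → (84.998,77.337) → (266.047,133.969). Closed: final G1 returns to the first vertex.

**Shape 7** — `<polyline>` line segment, stroke `#0000ff` → score (S585, F1939). Machine vertices: (241.993,60.475) → (256.795,92.675). Open path.

(Gcodetools for Inkscape — laser output)
G21
G90
G00 X83.160 Y139.645
M3 S755
G1 X112.953 Y66.258 F1342
G1 X300.571 Y38.095
G1 X203.355 Y118.039
G1 X83.160 Y139.645
G00 X185.230 Y45.675
M3 S428
G1 X180.874 Y56.193 F4424
G1 X170.356 Y60.549
G1 X159.838 Y56.193
G1 X155.482 Y45.675
G1 X159.838 Y35.157
G1 X170.356 Y30.801
G1 X180.874 Y35.157
G1 X185.230 Y45.675
G00 X230.545 Y52.313
M3 S585
G1 X147.237 Y21.517 F1939
G1 X197.816 Y103.653
G1 X69.472 Y120.144
G1 X305.893 Y55.849
G1 X238.130 Y81.278
G00 X36.361 Y75.043
M3 S585
G1 X82.995 Y75.043 F1939
G1 X82.995 Y11.008
G1 X36.361 Y11.008
G1 X36.361 Y75.043
G00 X57.424 Y82.729
M3 S585
G1 X219.025 Y138.371 F1939
G1 X254.036 Y51.186
G1 X84.527 Y106.858
G1 X72.548 Y139.019
G00 X266.047 Y133.969
M3 S585
G1 X259.440 Y122.005 F1939
G1 X222.462 Y32.603
G1 X84.998 Y77.337
G1 X266.047 Y133.969
G00 X241.993 Y60.475
M3 S585
G1 X256.795 Y92.675 F1939
M5
G00 X0.000 Y0.000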